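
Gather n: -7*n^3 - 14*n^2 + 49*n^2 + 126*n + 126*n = -7*n^3 + 35*n^2 + 252*n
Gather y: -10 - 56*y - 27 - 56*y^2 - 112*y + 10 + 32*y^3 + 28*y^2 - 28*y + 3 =32*y^3 - 28*y^2 - 196*y - 24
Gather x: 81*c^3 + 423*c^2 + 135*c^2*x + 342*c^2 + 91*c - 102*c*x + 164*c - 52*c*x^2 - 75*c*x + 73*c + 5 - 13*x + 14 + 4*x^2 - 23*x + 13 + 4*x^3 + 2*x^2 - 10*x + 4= 81*c^3 + 765*c^2 + 328*c + 4*x^3 + x^2*(6 - 52*c) + x*(135*c^2 - 177*c - 46) + 36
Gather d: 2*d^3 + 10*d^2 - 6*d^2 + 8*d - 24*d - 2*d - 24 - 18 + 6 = 2*d^3 + 4*d^2 - 18*d - 36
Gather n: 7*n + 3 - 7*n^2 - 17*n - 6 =-7*n^2 - 10*n - 3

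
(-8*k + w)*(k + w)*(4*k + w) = -32*k^3 - 36*k^2*w - 3*k*w^2 + w^3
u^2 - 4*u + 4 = (u - 2)^2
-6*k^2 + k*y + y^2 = (-2*k + y)*(3*k + y)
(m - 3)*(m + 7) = m^2 + 4*m - 21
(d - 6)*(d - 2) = d^2 - 8*d + 12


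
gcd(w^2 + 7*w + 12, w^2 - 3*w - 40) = 1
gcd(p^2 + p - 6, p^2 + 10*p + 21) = p + 3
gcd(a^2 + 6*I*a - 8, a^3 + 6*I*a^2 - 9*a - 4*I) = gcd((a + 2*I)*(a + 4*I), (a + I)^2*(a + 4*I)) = a + 4*I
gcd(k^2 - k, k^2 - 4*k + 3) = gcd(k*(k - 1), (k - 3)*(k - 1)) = k - 1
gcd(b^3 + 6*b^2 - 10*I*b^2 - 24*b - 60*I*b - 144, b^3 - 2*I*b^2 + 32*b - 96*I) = b - 4*I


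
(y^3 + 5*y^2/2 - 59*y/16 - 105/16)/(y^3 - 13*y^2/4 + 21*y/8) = (4*y^2 + 17*y + 15)/(2*y*(2*y - 3))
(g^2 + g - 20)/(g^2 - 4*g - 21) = (-g^2 - g + 20)/(-g^2 + 4*g + 21)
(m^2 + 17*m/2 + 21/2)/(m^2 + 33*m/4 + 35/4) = 2*(2*m + 3)/(4*m + 5)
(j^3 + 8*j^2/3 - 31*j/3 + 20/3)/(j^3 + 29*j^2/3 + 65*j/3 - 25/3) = (3*j^2 - 7*j + 4)/(3*j^2 + 14*j - 5)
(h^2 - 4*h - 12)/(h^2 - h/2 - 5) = 2*(h - 6)/(2*h - 5)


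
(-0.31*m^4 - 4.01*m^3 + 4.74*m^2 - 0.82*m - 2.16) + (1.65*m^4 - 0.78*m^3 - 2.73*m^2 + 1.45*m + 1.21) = 1.34*m^4 - 4.79*m^3 + 2.01*m^2 + 0.63*m - 0.95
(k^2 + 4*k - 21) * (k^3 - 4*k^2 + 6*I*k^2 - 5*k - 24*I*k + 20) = k^5 + 6*I*k^4 - 42*k^3 + 84*k^2 - 222*I*k^2 + 185*k + 504*I*k - 420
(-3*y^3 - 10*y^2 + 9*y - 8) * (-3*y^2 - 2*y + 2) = 9*y^5 + 36*y^4 - 13*y^3 - 14*y^2 + 34*y - 16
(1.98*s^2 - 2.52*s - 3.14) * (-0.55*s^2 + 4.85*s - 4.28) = -1.089*s^4 + 10.989*s^3 - 18.9694*s^2 - 4.4434*s + 13.4392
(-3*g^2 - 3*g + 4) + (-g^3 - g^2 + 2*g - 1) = -g^3 - 4*g^2 - g + 3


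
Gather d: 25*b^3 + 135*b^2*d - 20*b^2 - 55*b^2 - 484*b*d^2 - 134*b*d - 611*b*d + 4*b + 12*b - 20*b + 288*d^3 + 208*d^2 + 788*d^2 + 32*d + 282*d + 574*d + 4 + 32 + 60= 25*b^3 - 75*b^2 - 4*b + 288*d^3 + d^2*(996 - 484*b) + d*(135*b^2 - 745*b + 888) + 96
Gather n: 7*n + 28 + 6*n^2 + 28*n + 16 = 6*n^2 + 35*n + 44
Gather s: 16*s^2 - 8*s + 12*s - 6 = 16*s^2 + 4*s - 6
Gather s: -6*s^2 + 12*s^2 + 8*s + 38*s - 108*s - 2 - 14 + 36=6*s^2 - 62*s + 20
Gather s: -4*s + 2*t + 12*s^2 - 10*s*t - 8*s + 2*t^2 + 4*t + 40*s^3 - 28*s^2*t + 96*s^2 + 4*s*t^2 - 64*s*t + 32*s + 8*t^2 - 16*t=40*s^3 + s^2*(108 - 28*t) + s*(4*t^2 - 74*t + 20) + 10*t^2 - 10*t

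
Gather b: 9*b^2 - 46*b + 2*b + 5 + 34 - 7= 9*b^2 - 44*b + 32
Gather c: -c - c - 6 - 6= -2*c - 12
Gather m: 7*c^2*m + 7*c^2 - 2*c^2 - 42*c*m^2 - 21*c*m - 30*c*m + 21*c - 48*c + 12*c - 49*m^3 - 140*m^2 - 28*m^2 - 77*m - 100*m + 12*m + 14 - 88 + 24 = 5*c^2 - 15*c - 49*m^3 + m^2*(-42*c - 168) + m*(7*c^2 - 51*c - 165) - 50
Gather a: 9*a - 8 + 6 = 9*a - 2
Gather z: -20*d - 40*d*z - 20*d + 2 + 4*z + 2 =-40*d + z*(4 - 40*d) + 4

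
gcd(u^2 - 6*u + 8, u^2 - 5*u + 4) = u - 4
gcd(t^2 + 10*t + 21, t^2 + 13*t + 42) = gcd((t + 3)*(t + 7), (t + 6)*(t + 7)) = t + 7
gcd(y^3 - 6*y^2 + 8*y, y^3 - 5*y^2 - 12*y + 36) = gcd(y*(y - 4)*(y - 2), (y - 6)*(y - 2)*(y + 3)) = y - 2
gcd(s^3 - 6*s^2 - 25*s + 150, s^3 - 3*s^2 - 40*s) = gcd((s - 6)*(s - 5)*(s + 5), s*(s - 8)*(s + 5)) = s + 5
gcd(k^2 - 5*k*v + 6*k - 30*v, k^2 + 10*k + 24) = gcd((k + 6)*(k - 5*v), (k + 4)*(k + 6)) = k + 6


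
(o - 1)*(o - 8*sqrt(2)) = o^2 - 8*sqrt(2)*o - o + 8*sqrt(2)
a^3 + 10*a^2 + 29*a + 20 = (a + 1)*(a + 4)*(a + 5)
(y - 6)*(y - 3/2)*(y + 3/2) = y^3 - 6*y^2 - 9*y/4 + 27/2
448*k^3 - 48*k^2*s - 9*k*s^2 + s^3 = (-8*k + s)^2*(7*k + s)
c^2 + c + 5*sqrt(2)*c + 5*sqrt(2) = (c + 1)*(c + 5*sqrt(2))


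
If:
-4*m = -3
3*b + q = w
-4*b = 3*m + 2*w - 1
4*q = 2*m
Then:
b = -1/5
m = 3/4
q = 3/8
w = -9/40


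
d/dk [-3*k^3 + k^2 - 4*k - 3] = -9*k^2 + 2*k - 4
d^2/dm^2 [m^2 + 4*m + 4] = 2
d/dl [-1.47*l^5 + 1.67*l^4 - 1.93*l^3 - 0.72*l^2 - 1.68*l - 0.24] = -7.35*l^4 + 6.68*l^3 - 5.79*l^2 - 1.44*l - 1.68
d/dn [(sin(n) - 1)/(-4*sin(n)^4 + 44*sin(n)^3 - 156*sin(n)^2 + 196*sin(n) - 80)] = (3*sin(n)^2 - 20*sin(n) + 29)*cos(n)/(4*(sin(n) - 5)^2*(sin(n) - 4)^2*(sin(n) - 1)^2)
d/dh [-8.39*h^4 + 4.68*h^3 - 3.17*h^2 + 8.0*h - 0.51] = -33.56*h^3 + 14.04*h^2 - 6.34*h + 8.0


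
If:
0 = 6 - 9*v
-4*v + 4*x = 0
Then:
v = 2/3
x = 2/3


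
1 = 1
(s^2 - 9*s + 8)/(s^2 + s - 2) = (s - 8)/(s + 2)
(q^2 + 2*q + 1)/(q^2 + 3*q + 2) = (q + 1)/(q + 2)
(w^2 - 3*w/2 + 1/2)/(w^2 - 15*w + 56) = (2*w^2 - 3*w + 1)/(2*(w^2 - 15*w + 56))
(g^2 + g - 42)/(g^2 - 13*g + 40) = (g^2 + g - 42)/(g^2 - 13*g + 40)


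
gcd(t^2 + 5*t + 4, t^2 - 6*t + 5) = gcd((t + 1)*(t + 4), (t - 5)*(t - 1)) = 1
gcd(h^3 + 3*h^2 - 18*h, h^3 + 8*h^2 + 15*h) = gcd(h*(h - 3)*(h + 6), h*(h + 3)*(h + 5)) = h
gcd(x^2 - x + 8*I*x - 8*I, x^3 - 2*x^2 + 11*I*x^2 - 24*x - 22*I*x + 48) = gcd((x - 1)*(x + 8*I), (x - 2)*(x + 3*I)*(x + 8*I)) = x + 8*I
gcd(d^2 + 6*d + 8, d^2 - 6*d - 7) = 1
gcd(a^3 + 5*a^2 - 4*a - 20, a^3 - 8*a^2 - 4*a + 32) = a^2 - 4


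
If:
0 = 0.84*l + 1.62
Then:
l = -1.93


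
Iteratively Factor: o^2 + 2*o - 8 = (o - 2)*(o + 4)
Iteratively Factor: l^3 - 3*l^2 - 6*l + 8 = (l - 1)*(l^2 - 2*l - 8) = (l - 1)*(l + 2)*(l - 4)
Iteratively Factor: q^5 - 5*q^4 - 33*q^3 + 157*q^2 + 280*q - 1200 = (q - 5)*(q^4 - 33*q^2 - 8*q + 240) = (q - 5)*(q - 3)*(q^3 + 3*q^2 - 24*q - 80) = (q - 5)*(q - 3)*(q + 4)*(q^2 - q - 20) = (q - 5)*(q - 3)*(q + 4)^2*(q - 5)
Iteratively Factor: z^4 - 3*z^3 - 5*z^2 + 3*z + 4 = (z + 1)*(z^3 - 4*z^2 - z + 4) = (z - 4)*(z + 1)*(z^2 - 1) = (z - 4)*(z - 1)*(z + 1)*(z + 1)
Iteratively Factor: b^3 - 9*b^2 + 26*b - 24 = (b - 2)*(b^2 - 7*b + 12) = (b - 4)*(b - 2)*(b - 3)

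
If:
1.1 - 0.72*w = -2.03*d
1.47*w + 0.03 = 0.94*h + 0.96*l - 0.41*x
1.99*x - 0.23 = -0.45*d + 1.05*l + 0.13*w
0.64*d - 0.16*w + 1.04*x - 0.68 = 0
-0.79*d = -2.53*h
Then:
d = -0.35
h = -0.11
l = 1.37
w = 0.54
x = 0.95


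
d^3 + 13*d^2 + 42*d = d*(d + 6)*(d + 7)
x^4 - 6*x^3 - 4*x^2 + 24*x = x*(x - 6)*(x - 2)*(x + 2)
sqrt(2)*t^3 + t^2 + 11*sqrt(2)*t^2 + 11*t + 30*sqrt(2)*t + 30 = (t + 5)*(t + 6)*(sqrt(2)*t + 1)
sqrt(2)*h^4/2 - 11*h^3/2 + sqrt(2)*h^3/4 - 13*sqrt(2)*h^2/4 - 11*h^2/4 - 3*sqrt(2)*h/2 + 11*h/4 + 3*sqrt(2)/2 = (h/2 + 1/2)*(h - 1/2)*(h - 6*sqrt(2))*(sqrt(2)*h + 1)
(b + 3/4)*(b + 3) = b^2 + 15*b/4 + 9/4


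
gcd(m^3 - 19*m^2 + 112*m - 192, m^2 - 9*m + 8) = m - 8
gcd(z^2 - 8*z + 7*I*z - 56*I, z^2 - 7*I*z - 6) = 1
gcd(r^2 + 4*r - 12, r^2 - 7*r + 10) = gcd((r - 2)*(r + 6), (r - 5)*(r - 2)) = r - 2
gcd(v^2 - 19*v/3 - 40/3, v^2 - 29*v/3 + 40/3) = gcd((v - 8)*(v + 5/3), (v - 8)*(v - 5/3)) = v - 8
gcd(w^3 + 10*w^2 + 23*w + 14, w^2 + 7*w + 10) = w + 2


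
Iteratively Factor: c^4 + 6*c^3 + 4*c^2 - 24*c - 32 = (c - 2)*(c^3 + 8*c^2 + 20*c + 16) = (c - 2)*(c + 4)*(c^2 + 4*c + 4) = (c - 2)*(c + 2)*(c + 4)*(c + 2)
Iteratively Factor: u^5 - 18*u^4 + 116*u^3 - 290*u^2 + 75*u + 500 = (u - 5)*(u^4 - 13*u^3 + 51*u^2 - 35*u - 100) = (u - 5)*(u - 4)*(u^3 - 9*u^2 + 15*u + 25) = (u - 5)*(u - 4)*(u + 1)*(u^2 - 10*u + 25) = (u - 5)^2*(u - 4)*(u + 1)*(u - 5)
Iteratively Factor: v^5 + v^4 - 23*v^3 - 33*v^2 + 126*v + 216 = (v + 3)*(v^4 - 2*v^3 - 17*v^2 + 18*v + 72) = (v + 3)^2*(v^3 - 5*v^2 - 2*v + 24) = (v - 3)*(v + 3)^2*(v^2 - 2*v - 8) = (v - 3)*(v + 2)*(v + 3)^2*(v - 4)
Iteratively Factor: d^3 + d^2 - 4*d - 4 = (d + 1)*(d^2 - 4) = (d - 2)*(d + 1)*(d + 2)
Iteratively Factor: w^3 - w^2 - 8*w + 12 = (w - 2)*(w^2 + w - 6) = (w - 2)*(w + 3)*(w - 2)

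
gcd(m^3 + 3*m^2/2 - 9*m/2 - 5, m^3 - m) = m + 1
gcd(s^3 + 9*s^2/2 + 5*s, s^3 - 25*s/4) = s^2 + 5*s/2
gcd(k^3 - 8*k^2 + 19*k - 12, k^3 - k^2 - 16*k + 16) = k^2 - 5*k + 4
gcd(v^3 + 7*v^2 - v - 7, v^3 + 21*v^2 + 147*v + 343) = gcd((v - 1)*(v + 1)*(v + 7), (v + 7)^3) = v + 7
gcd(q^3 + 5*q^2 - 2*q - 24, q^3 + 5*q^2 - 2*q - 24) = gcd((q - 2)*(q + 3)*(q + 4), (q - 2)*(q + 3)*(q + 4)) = q^3 + 5*q^2 - 2*q - 24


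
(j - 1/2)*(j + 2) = j^2 + 3*j/2 - 1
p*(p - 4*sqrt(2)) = p^2 - 4*sqrt(2)*p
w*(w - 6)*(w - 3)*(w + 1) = w^4 - 8*w^3 + 9*w^2 + 18*w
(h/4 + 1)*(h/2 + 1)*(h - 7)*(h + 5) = h^4/8 + h^3/2 - 39*h^2/8 - 113*h/4 - 35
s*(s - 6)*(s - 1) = s^3 - 7*s^2 + 6*s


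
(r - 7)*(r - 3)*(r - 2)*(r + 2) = r^4 - 10*r^3 + 17*r^2 + 40*r - 84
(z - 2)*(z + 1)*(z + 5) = z^3 + 4*z^2 - 7*z - 10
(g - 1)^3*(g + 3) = g^4 - 6*g^2 + 8*g - 3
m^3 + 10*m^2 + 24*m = m*(m + 4)*(m + 6)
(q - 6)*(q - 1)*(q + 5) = q^3 - 2*q^2 - 29*q + 30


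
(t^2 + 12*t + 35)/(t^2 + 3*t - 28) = (t + 5)/(t - 4)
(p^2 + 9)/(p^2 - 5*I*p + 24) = (p - 3*I)/(p - 8*I)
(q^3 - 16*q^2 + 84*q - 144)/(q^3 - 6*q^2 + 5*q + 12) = (q^2 - 12*q + 36)/(q^2 - 2*q - 3)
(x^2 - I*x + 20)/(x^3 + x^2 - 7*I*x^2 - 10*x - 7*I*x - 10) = (x + 4*I)/(x^2 + x*(1 - 2*I) - 2*I)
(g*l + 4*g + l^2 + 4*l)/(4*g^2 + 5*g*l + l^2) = (l + 4)/(4*g + l)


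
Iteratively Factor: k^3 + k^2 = (k)*(k^2 + k) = k^2*(k + 1)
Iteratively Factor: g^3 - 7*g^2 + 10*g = (g)*(g^2 - 7*g + 10) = g*(g - 5)*(g - 2)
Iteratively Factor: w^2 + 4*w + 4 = (w + 2)*(w + 2)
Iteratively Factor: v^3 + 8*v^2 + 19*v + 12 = (v + 3)*(v^2 + 5*v + 4) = (v + 1)*(v + 3)*(v + 4)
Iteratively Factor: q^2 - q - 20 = (q - 5)*(q + 4)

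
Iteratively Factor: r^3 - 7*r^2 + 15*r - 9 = (r - 1)*(r^2 - 6*r + 9) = (r - 3)*(r - 1)*(r - 3)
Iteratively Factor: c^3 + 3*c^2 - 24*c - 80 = (c + 4)*(c^2 - c - 20) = (c + 4)^2*(c - 5)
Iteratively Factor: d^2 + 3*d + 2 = (d + 2)*(d + 1)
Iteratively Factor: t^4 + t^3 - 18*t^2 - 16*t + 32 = (t + 4)*(t^3 - 3*t^2 - 6*t + 8) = (t - 1)*(t + 4)*(t^2 - 2*t - 8) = (t - 1)*(t + 2)*(t + 4)*(t - 4)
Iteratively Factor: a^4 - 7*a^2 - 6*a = (a + 1)*(a^3 - a^2 - 6*a) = a*(a + 1)*(a^2 - a - 6) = a*(a + 1)*(a + 2)*(a - 3)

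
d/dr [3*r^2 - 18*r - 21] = 6*r - 18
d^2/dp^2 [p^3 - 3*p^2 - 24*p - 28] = 6*p - 6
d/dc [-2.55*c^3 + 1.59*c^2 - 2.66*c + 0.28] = -7.65*c^2 + 3.18*c - 2.66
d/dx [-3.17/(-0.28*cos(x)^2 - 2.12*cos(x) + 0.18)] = (1.7752*cos(x) + 6.7204)*sin(x)/(0.28*cos(x)^2 + 2.12*cos(x) - 0.18)^2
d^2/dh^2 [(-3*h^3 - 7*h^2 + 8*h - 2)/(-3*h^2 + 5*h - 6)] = 4*(27*h^3 - 297*h^2 + 333*h + 13)/(27*h^6 - 135*h^5 + 387*h^4 - 665*h^3 + 774*h^2 - 540*h + 216)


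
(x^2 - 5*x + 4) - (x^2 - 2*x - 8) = 12 - 3*x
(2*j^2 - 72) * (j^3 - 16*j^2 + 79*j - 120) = 2*j^5 - 32*j^4 + 86*j^3 + 912*j^2 - 5688*j + 8640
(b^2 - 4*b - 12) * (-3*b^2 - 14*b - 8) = -3*b^4 - 2*b^3 + 84*b^2 + 200*b + 96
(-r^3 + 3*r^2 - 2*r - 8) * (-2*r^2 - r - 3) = 2*r^5 - 5*r^4 + 4*r^3 + 9*r^2 + 14*r + 24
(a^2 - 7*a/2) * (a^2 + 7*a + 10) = a^4 + 7*a^3/2 - 29*a^2/2 - 35*a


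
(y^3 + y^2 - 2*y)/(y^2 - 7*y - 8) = y*(-y^2 - y + 2)/(-y^2 + 7*y + 8)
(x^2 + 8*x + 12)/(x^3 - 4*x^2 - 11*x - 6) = (x^2 + 8*x + 12)/(x^3 - 4*x^2 - 11*x - 6)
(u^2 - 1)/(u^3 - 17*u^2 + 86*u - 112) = (u^2 - 1)/(u^3 - 17*u^2 + 86*u - 112)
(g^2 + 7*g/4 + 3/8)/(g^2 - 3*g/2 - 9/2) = (g + 1/4)/(g - 3)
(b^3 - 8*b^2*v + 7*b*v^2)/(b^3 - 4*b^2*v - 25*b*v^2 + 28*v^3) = b/(b + 4*v)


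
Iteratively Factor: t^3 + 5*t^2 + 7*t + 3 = (t + 1)*(t^2 + 4*t + 3) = (t + 1)^2*(t + 3)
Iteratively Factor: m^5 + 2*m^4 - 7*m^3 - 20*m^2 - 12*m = (m + 2)*(m^4 - 7*m^2 - 6*m) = (m + 1)*(m + 2)*(m^3 - m^2 - 6*m) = m*(m + 1)*(m + 2)*(m^2 - m - 6) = m*(m - 3)*(m + 1)*(m + 2)*(m + 2)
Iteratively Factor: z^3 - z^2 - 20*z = (z + 4)*(z^2 - 5*z) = z*(z + 4)*(z - 5)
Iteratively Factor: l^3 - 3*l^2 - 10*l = (l)*(l^2 - 3*l - 10) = l*(l - 5)*(l + 2)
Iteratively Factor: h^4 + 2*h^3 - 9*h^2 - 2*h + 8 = (h + 4)*(h^3 - 2*h^2 - h + 2) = (h - 1)*(h + 4)*(h^2 - h - 2) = (h - 2)*(h - 1)*(h + 4)*(h + 1)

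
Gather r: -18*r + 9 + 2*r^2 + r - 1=2*r^2 - 17*r + 8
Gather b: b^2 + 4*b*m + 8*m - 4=b^2 + 4*b*m + 8*m - 4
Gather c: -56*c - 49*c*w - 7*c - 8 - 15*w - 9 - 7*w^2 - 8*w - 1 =c*(-49*w - 63) - 7*w^2 - 23*w - 18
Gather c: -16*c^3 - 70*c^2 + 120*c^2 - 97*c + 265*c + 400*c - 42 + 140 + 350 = -16*c^3 + 50*c^2 + 568*c + 448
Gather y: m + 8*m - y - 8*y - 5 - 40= 9*m - 9*y - 45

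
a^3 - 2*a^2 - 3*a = a*(a - 3)*(a + 1)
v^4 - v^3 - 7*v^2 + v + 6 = (v - 3)*(v - 1)*(v + 1)*(v + 2)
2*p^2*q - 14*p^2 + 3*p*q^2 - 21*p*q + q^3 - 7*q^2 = (p + q)*(2*p + q)*(q - 7)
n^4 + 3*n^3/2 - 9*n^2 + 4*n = n*(n - 2)*(n - 1/2)*(n + 4)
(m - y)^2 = m^2 - 2*m*y + y^2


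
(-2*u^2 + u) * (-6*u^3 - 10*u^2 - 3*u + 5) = 12*u^5 + 14*u^4 - 4*u^3 - 13*u^2 + 5*u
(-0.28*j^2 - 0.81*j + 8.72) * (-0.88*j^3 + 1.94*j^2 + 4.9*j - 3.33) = 0.2464*j^5 + 0.1696*j^4 - 10.617*j^3 + 13.8802*j^2 + 45.4253*j - 29.0376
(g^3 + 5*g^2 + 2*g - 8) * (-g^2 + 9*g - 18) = -g^5 + 4*g^4 + 25*g^3 - 64*g^2 - 108*g + 144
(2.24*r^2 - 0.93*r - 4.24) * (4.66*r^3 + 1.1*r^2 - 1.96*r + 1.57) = 10.4384*r^5 - 1.8698*r^4 - 25.1718*r^3 + 0.6756*r^2 + 6.8503*r - 6.6568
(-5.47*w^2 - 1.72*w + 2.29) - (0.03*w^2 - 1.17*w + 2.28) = -5.5*w^2 - 0.55*w + 0.0100000000000002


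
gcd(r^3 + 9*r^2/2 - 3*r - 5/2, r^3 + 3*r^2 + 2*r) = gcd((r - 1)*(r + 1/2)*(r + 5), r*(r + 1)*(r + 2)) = 1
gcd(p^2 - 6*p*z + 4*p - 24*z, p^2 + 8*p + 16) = p + 4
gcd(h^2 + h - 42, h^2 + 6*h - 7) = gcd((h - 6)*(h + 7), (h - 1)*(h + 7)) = h + 7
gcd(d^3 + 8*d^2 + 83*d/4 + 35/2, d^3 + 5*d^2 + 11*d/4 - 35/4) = d^2 + 6*d + 35/4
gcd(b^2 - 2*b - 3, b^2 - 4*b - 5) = b + 1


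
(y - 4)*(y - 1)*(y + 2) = y^3 - 3*y^2 - 6*y + 8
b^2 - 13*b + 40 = (b - 8)*(b - 5)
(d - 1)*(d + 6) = d^2 + 5*d - 6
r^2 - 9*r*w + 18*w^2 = (r - 6*w)*(r - 3*w)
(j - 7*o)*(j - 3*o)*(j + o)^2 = j^4 - 8*j^3*o + 2*j^2*o^2 + 32*j*o^3 + 21*o^4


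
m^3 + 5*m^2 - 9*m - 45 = (m - 3)*(m + 3)*(m + 5)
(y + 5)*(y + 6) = y^2 + 11*y + 30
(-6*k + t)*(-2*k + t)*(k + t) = 12*k^3 + 4*k^2*t - 7*k*t^2 + t^3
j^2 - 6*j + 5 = (j - 5)*(j - 1)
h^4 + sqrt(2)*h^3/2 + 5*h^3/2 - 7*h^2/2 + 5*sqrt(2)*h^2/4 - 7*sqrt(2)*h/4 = h*(h - 1)*(h + 7/2)*(h + sqrt(2)/2)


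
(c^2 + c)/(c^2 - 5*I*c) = (c + 1)/(c - 5*I)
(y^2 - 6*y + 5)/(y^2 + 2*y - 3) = (y - 5)/(y + 3)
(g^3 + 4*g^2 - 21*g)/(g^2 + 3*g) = (g^2 + 4*g - 21)/(g + 3)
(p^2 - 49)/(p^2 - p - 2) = (49 - p^2)/(-p^2 + p + 2)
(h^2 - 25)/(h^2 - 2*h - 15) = (h + 5)/(h + 3)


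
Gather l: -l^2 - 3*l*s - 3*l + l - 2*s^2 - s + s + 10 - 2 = -l^2 + l*(-3*s - 2) - 2*s^2 + 8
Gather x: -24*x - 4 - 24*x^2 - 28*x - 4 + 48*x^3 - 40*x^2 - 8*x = 48*x^3 - 64*x^2 - 60*x - 8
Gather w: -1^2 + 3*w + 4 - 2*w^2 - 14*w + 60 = -2*w^2 - 11*w + 63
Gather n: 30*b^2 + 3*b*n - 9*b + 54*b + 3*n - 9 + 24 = 30*b^2 + 45*b + n*(3*b + 3) + 15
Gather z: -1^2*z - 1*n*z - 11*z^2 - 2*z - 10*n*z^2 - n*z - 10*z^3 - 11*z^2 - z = -10*z^3 + z^2*(-10*n - 22) + z*(-2*n - 4)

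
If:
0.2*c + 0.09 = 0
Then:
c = -0.45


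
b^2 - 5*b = b*(b - 5)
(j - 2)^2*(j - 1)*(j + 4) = j^4 - j^3 - 12*j^2 + 28*j - 16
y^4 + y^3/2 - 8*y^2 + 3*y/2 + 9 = (y - 2)*(y - 3/2)*(y + 1)*(y + 3)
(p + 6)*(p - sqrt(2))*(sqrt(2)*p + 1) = sqrt(2)*p^3 - p^2 + 6*sqrt(2)*p^2 - 6*p - sqrt(2)*p - 6*sqrt(2)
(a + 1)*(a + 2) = a^2 + 3*a + 2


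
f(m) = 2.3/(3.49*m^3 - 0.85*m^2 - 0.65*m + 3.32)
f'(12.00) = -0.00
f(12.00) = 0.00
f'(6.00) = -0.00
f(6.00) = 0.00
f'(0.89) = -0.69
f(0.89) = 0.51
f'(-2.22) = -0.09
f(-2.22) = -0.06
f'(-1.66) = -0.37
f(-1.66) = -0.17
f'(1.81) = -0.17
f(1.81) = 0.11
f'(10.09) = -0.00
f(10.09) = 0.00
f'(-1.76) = -0.27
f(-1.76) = -0.13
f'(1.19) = -0.54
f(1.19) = 0.32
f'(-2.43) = -0.06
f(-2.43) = -0.05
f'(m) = 2.3*(-10.47*m^2 + 1.7*m + 0.65)/(3.49*m^3 - 0.85*m^2 - 0.65*m + 3.32)^2 = (-24.081*m^2 + 3.91*m + 1.495)/(3.49*m^3 - 0.85*m^2 - 0.65*m + 3.32)^2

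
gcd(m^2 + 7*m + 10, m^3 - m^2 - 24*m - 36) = m + 2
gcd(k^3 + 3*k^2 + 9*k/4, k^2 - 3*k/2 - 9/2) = k + 3/2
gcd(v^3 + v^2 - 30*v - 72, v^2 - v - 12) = v + 3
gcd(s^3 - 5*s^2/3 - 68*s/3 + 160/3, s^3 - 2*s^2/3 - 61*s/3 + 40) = s^2 + 7*s/3 - 40/3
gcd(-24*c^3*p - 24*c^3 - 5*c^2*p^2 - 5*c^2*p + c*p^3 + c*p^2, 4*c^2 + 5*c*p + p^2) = 1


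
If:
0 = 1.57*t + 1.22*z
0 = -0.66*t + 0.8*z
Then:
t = 0.00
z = 0.00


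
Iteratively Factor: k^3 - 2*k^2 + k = (k - 1)*(k^2 - k) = (k - 1)^2*(k)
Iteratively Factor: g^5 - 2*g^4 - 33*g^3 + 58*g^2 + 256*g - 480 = (g + 4)*(g^4 - 6*g^3 - 9*g^2 + 94*g - 120) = (g + 4)^2*(g^3 - 10*g^2 + 31*g - 30) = (g - 5)*(g + 4)^2*(g^2 - 5*g + 6) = (g - 5)*(g - 3)*(g + 4)^2*(g - 2)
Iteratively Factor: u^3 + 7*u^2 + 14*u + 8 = (u + 2)*(u^2 + 5*u + 4) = (u + 1)*(u + 2)*(u + 4)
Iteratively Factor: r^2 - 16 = (r + 4)*(r - 4)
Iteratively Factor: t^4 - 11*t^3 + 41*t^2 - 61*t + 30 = (t - 2)*(t^3 - 9*t^2 + 23*t - 15) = (t - 5)*(t - 2)*(t^2 - 4*t + 3) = (t - 5)*(t - 2)*(t - 1)*(t - 3)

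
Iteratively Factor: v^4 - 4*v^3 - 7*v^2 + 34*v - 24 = (v - 4)*(v^3 - 7*v + 6) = (v - 4)*(v + 3)*(v^2 - 3*v + 2) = (v - 4)*(v - 2)*(v + 3)*(v - 1)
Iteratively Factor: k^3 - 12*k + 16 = (k - 2)*(k^2 + 2*k - 8) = (k - 2)*(k + 4)*(k - 2)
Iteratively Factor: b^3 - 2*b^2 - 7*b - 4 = (b - 4)*(b^2 + 2*b + 1) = (b - 4)*(b + 1)*(b + 1)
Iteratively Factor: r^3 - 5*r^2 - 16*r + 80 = (r - 5)*(r^2 - 16) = (r - 5)*(r + 4)*(r - 4)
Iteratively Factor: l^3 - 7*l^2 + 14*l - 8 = (l - 4)*(l^2 - 3*l + 2) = (l - 4)*(l - 1)*(l - 2)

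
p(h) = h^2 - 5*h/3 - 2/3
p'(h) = 2*h - 5/3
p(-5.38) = 37.24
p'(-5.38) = -12.43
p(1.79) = -0.45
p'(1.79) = 1.91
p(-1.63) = 4.71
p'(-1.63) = -4.93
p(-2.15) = 7.54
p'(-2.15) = -5.97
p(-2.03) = 6.84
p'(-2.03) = -5.73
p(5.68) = 22.13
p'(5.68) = 9.69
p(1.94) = -0.14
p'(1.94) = 2.21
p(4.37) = 11.15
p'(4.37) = 7.07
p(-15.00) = 249.33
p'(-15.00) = -31.67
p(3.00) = 3.33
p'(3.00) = 4.33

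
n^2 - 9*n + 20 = (n - 5)*(n - 4)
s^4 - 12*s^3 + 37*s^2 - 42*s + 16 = (s - 8)*(s - 2)*(s - 1)^2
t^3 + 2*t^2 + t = t*(t + 1)^2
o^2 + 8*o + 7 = (o + 1)*(o + 7)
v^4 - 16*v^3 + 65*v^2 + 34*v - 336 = (v - 8)*(v - 7)*(v - 3)*(v + 2)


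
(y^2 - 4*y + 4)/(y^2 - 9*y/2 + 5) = 2*(y - 2)/(2*y - 5)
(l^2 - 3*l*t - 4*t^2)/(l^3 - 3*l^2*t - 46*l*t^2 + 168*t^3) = (-l - t)/(-l^2 - l*t + 42*t^2)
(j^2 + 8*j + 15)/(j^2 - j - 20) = (j^2 + 8*j + 15)/(j^2 - j - 20)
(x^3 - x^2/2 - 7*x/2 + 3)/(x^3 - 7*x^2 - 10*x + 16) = (x - 3/2)/(x - 8)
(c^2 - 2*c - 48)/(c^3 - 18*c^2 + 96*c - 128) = (c + 6)/(c^2 - 10*c + 16)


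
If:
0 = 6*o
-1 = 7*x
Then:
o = 0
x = -1/7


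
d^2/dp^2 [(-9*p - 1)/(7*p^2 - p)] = 2*(-441*p^3 - 147*p^2 + 21*p - 1)/(p^3*(343*p^3 - 147*p^2 + 21*p - 1))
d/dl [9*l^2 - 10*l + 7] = 18*l - 10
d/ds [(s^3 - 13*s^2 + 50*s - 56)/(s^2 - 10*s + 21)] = (s^2 - 6*s + 10)/(s^2 - 6*s + 9)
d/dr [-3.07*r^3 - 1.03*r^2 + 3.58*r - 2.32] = -9.21*r^2 - 2.06*r + 3.58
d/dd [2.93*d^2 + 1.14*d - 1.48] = 5.86*d + 1.14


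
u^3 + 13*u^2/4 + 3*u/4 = u*(u + 1/4)*(u + 3)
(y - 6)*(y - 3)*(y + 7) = y^3 - 2*y^2 - 45*y + 126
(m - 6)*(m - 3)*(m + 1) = m^3 - 8*m^2 + 9*m + 18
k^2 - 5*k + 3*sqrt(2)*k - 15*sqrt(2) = (k - 5)*(k + 3*sqrt(2))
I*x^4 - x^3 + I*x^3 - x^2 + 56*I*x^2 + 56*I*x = x*(x - 7*I)*(x + 8*I)*(I*x + I)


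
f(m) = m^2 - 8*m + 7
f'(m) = 2*m - 8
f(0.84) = 0.99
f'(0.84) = -6.32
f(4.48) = -8.77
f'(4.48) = 0.96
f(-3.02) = 40.28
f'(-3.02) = -14.04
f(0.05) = 6.60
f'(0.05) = -7.90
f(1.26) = -1.49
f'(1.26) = -5.48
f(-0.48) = 11.07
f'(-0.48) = -8.96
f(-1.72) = 23.72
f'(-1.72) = -11.44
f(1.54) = -2.95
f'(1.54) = -4.92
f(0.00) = 7.00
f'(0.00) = -8.00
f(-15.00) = 352.00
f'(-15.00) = -38.00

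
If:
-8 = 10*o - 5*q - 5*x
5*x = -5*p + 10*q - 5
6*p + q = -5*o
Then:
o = 19*x/31 - 74/155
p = 9/31 - 17*x/31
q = 7*x/31 + 20/31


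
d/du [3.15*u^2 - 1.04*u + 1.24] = 6.3*u - 1.04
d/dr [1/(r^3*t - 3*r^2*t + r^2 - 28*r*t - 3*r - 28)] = (-3*r^2*t + 6*r*t - 2*r + 28*t + 3)/(-r^3*t + 3*r^2*t - r^2 + 28*r*t + 3*r + 28)^2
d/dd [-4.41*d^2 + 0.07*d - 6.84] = 0.07 - 8.82*d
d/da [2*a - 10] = 2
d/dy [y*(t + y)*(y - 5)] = y*(t + y) + y*(y - 5) + (t + y)*(y - 5)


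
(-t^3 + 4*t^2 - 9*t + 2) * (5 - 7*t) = 7*t^4 - 33*t^3 + 83*t^2 - 59*t + 10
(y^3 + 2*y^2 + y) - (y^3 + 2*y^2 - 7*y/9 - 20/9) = 16*y/9 + 20/9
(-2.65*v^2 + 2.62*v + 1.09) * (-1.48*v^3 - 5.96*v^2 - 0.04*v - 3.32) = 3.922*v^5 + 11.9164*v^4 - 17.1224*v^3 + 2.1968*v^2 - 8.742*v - 3.6188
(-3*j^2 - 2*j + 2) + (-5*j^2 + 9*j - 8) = -8*j^2 + 7*j - 6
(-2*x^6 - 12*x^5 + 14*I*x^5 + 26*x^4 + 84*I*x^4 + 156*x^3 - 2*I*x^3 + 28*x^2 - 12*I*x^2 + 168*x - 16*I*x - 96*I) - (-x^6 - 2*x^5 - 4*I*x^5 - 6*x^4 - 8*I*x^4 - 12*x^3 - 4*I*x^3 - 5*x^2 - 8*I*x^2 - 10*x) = -x^6 - 10*x^5 + 18*I*x^5 + 32*x^4 + 92*I*x^4 + 168*x^3 + 2*I*x^3 + 33*x^2 - 4*I*x^2 + 178*x - 16*I*x - 96*I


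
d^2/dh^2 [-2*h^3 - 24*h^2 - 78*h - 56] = -12*h - 48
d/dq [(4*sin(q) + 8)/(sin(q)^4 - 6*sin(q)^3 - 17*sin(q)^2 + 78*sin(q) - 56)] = 4*(-3*sin(q)^4 + 4*sin(q)^3 + 53*sin(q)^2 + 68*sin(q) - 212)*cos(q)/((sin(q) - 7)^2*(sin(q) - 2)^2*(sin(q) - 1)^2*(sin(q) + 4)^2)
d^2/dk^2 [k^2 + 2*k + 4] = 2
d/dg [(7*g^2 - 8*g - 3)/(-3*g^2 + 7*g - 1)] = (25*g^2 - 32*g + 29)/(9*g^4 - 42*g^3 + 55*g^2 - 14*g + 1)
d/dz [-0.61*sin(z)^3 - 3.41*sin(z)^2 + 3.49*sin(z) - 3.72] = (-1.83*sin(z)^2 - 6.82*sin(z) + 3.49)*cos(z)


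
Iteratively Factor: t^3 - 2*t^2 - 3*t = (t)*(t^2 - 2*t - 3) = t*(t + 1)*(t - 3)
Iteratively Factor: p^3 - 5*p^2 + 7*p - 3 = (p - 1)*(p^2 - 4*p + 3) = (p - 3)*(p - 1)*(p - 1)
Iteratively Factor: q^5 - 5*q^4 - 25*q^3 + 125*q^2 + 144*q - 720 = (q + 4)*(q^4 - 9*q^3 + 11*q^2 + 81*q - 180) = (q - 5)*(q + 4)*(q^3 - 4*q^2 - 9*q + 36) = (q - 5)*(q - 4)*(q + 4)*(q^2 - 9) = (q - 5)*(q - 4)*(q + 3)*(q + 4)*(q - 3)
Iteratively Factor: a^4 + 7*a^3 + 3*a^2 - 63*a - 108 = (a - 3)*(a^3 + 10*a^2 + 33*a + 36) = (a - 3)*(a + 3)*(a^2 + 7*a + 12) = (a - 3)*(a + 3)*(a + 4)*(a + 3)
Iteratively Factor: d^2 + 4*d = (d + 4)*(d)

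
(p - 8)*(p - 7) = p^2 - 15*p + 56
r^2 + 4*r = r*(r + 4)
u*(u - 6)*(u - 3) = u^3 - 9*u^2 + 18*u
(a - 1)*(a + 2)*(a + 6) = a^3 + 7*a^2 + 4*a - 12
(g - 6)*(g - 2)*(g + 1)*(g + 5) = g^4 - 2*g^3 - 31*g^2 + 32*g + 60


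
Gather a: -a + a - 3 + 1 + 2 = 0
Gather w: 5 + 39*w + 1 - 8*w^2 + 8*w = -8*w^2 + 47*w + 6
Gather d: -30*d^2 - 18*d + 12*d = -30*d^2 - 6*d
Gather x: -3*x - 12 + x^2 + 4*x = x^2 + x - 12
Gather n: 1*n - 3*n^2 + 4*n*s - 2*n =-3*n^2 + n*(4*s - 1)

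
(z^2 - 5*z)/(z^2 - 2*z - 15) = z/(z + 3)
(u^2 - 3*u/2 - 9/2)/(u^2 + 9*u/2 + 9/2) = (u - 3)/(u + 3)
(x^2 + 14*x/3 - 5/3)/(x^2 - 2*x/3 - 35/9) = 3*(-3*x^2 - 14*x + 5)/(-9*x^2 + 6*x + 35)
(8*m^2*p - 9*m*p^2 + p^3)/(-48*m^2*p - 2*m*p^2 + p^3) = (-m + p)/(6*m + p)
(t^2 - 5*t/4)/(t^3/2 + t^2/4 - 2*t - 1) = t*(4*t - 5)/(2*t^3 + t^2 - 8*t - 4)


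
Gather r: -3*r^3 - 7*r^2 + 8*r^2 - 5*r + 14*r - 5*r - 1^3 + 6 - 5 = -3*r^3 + r^2 + 4*r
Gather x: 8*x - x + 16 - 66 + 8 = 7*x - 42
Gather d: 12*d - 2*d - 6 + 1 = 10*d - 5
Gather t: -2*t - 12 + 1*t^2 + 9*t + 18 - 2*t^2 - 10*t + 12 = -t^2 - 3*t + 18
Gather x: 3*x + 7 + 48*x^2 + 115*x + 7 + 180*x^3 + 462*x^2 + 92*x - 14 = 180*x^3 + 510*x^2 + 210*x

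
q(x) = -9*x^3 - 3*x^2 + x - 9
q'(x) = -27*x^2 - 6*x + 1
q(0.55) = -10.85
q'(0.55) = -10.47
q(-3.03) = 210.79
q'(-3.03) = -228.70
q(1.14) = -25.09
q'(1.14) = -40.93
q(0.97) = -19.07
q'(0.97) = -30.22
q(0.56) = -10.96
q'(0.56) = -10.83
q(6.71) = -2856.37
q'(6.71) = -1254.91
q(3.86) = -567.45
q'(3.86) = -424.45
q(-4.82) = 924.30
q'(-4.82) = -597.35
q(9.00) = -6804.00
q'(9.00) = -2240.00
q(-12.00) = 15099.00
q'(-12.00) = -3815.00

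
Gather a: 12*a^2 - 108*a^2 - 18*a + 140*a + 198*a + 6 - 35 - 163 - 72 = -96*a^2 + 320*a - 264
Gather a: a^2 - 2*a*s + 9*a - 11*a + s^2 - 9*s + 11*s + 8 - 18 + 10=a^2 + a*(-2*s - 2) + s^2 + 2*s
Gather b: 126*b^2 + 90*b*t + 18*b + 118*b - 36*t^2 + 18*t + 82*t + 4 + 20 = 126*b^2 + b*(90*t + 136) - 36*t^2 + 100*t + 24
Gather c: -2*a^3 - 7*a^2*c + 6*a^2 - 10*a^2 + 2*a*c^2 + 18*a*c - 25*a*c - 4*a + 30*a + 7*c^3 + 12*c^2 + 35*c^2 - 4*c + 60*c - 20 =-2*a^3 - 4*a^2 + 26*a + 7*c^3 + c^2*(2*a + 47) + c*(-7*a^2 - 7*a + 56) - 20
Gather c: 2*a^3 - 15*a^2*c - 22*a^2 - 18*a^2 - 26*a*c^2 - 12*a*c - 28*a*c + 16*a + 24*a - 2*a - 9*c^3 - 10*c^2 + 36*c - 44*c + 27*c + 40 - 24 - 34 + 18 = 2*a^3 - 40*a^2 + 38*a - 9*c^3 + c^2*(-26*a - 10) + c*(-15*a^2 - 40*a + 19)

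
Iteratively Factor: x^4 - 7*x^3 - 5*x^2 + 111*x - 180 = (x + 4)*(x^3 - 11*x^2 + 39*x - 45) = (x - 5)*(x + 4)*(x^2 - 6*x + 9) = (x - 5)*(x - 3)*(x + 4)*(x - 3)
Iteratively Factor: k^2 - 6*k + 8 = (k - 2)*(k - 4)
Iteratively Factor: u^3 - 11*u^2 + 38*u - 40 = (u - 4)*(u^2 - 7*u + 10) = (u - 4)*(u - 2)*(u - 5)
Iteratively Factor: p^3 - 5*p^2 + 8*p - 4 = (p - 2)*(p^2 - 3*p + 2) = (p - 2)*(p - 1)*(p - 2)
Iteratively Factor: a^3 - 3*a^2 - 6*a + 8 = (a - 4)*(a^2 + a - 2) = (a - 4)*(a - 1)*(a + 2)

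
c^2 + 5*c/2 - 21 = (c - 7/2)*(c + 6)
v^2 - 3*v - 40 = (v - 8)*(v + 5)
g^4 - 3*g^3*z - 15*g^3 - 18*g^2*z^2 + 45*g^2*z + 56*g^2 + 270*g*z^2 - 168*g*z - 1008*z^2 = (g - 8)*(g - 7)*(g - 6*z)*(g + 3*z)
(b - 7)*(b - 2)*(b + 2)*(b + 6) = b^4 - b^3 - 46*b^2 + 4*b + 168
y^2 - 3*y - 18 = (y - 6)*(y + 3)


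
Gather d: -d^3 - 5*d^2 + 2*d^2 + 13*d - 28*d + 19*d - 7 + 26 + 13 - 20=-d^3 - 3*d^2 + 4*d + 12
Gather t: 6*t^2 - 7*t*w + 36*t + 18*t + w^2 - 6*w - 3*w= 6*t^2 + t*(54 - 7*w) + w^2 - 9*w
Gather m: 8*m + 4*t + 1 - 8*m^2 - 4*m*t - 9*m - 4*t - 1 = -8*m^2 + m*(-4*t - 1)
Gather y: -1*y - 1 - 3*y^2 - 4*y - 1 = -3*y^2 - 5*y - 2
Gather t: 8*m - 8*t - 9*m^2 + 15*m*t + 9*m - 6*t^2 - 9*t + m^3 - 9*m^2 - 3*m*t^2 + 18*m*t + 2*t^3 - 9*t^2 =m^3 - 18*m^2 + 17*m + 2*t^3 + t^2*(-3*m - 15) + t*(33*m - 17)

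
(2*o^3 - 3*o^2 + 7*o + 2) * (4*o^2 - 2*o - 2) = 8*o^5 - 16*o^4 + 30*o^3 - 18*o - 4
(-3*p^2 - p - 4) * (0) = 0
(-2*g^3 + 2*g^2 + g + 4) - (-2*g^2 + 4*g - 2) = -2*g^3 + 4*g^2 - 3*g + 6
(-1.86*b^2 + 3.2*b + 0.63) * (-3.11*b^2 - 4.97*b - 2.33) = 5.7846*b^4 - 0.707800000000001*b^3 - 13.5295*b^2 - 10.5871*b - 1.4679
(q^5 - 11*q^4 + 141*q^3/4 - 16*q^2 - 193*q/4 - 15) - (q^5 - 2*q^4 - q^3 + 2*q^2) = -9*q^4 + 145*q^3/4 - 18*q^2 - 193*q/4 - 15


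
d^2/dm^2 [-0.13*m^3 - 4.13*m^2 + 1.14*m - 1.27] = -0.78*m - 8.26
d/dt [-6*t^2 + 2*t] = 2 - 12*t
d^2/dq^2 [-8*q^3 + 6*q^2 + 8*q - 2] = 12 - 48*q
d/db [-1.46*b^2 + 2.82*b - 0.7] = 2.82 - 2.92*b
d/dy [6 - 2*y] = -2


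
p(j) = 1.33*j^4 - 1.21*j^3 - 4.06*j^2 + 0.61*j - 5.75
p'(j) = 5.32*j^3 - 3.63*j^2 - 8.12*j + 0.61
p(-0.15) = -5.93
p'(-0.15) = 1.73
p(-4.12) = 390.65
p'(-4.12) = -399.60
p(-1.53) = -4.57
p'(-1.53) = -14.52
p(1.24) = -10.40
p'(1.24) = -4.90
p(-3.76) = 264.71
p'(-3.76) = -302.98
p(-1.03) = -7.87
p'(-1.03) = -0.69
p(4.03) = 202.38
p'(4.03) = 257.13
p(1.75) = -11.13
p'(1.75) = 3.80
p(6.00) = 1314.07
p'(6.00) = 970.33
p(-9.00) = 9268.12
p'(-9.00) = -4098.62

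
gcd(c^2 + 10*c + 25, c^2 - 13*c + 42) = 1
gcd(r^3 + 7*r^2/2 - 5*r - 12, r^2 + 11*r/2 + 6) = r^2 + 11*r/2 + 6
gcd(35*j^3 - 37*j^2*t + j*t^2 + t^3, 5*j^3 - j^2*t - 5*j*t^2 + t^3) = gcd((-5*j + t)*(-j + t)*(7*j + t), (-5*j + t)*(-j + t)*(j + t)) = 5*j^2 - 6*j*t + t^2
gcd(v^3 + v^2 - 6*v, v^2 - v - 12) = v + 3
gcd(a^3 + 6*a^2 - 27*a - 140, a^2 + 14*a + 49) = a + 7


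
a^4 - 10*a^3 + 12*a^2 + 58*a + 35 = (a - 7)*(a - 5)*(a + 1)^2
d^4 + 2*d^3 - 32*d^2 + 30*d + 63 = (d - 3)^2*(d + 1)*(d + 7)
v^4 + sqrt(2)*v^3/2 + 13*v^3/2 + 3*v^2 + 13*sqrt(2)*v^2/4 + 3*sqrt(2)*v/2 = v*(v + 1/2)*(v + 6)*(v + sqrt(2)/2)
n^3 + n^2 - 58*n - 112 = (n - 8)*(n + 2)*(n + 7)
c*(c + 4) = c^2 + 4*c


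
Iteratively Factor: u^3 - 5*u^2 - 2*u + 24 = (u - 4)*(u^2 - u - 6) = (u - 4)*(u + 2)*(u - 3)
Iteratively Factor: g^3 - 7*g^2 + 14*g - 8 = (g - 1)*(g^2 - 6*g + 8) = (g - 4)*(g - 1)*(g - 2)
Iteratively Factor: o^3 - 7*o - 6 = (o - 3)*(o^2 + 3*o + 2) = (o - 3)*(o + 2)*(o + 1)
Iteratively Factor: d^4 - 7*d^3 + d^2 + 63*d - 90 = (d - 3)*(d^3 - 4*d^2 - 11*d + 30) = (d - 5)*(d - 3)*(d^2 + d - 6) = (d - 5)*(d - 3)*(d - 2)*(d + 3)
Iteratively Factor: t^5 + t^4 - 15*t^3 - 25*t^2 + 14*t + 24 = (t + 3)*(t^4 - 2*t^3 - 9*t^2 + 2*t + 8) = (t + 2)*(t + 3)*(t^3 - 4*t^2 - t + 4) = (t + 1)*(t + 2)*(t + 3)*(t^2 - 5*t + 4) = (t - 1)*(t + 1)*(t + 2)*(t + 3)*(t - 4)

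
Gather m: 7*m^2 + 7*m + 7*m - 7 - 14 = 7*m^2 + 14*m - 21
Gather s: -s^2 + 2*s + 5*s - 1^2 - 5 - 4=-s^2 + 7*s - 10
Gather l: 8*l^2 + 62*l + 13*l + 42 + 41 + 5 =8*l^2 + 75*l + 88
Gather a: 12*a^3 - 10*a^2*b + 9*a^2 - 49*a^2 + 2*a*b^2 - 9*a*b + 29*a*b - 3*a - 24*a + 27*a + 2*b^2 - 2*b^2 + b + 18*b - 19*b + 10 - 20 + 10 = 12*a^3 + a^2*(-10*b - 40) + a*(2*b^2 + 20*b)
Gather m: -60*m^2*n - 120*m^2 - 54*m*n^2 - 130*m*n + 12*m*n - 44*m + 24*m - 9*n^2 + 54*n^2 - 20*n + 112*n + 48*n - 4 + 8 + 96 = m^2*(-60*n - 120) + m*(-54*n^2 - 118*n - 20) + 45*n^2 + 140*n + 100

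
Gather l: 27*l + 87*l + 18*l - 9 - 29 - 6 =132*l - 44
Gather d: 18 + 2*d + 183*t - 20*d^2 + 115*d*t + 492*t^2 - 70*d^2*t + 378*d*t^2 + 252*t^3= d^2*(-70*t - 20) + d*(378*t^2 + 115*t + 2) + 252*t^3 + 492*t^2 + 183*t + 18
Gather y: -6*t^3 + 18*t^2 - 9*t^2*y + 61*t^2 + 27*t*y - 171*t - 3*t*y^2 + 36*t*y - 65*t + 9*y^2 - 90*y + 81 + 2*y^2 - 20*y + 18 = -6*t^3 + 79*t^2 - 236*t + y^2*(11 - 3*t) + y*(-9*t^2 + 63*t - 110) + 99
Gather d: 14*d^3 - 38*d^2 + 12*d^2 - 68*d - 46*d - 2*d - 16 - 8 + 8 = 14*d^3 - 26*d^2 - 116*d - 16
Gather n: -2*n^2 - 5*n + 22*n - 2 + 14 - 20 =-2*n^2 + 17*n - 8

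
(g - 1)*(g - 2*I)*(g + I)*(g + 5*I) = g^4 - g^3 + 4*I*g^3 + 7*g^2 - 4*I*g^2 - 7*g + 10*I*g - 10*I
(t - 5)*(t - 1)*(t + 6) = t^3 - 31*t + 30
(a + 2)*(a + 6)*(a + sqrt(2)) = a^3 + sqrt(2)*a^2 + 8*a^2 + 8*sqrt(2)*a + 12*a + 12*sqrt(2)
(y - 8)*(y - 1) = y^2 - 9*y + 8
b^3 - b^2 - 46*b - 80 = (b - 8)*(b + 2)*(b + 5)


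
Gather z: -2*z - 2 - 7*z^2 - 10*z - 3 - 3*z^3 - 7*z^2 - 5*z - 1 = -3*z^3 - 14*z^2 - 17*z - 6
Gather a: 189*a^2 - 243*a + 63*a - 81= 189*a^2 - 180*a - 81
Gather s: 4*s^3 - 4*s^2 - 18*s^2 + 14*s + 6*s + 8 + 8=4*s^3 - 22*s^2 + 20*s + 16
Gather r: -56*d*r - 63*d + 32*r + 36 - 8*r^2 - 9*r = -63*d - 8*r^2 + r*(23 - 56*d) + 36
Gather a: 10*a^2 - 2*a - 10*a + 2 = 10*a^2 - 12*a + 2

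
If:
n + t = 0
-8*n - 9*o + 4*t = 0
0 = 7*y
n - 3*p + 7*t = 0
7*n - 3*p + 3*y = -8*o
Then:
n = 0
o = 0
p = 0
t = 0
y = 0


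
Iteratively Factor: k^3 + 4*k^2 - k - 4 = (k - 1)*(k^2 + 5*k + 4) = (k - 1)*(k + 1)*(k + 4)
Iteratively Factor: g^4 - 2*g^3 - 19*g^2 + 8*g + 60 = (g + 3)*(g^3 - 5*g^2 - 4*g + 20) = (g - 2)*(g + 3)*(g^2 - 3*g - 10) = (g - 5)*(g - 2)*(g + 3)*(g + 2)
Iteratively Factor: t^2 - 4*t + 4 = (t - 2)*(t - 2)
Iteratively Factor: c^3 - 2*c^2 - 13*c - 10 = (c + 1)*(c^2 - 3*c - 10) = (c - 5)*(c + 1)*(c + 2)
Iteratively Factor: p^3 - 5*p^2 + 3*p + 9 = (p - 3)*(p^2 - 2*p - 3) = (p - 3)*(p + 1)*(p - 3)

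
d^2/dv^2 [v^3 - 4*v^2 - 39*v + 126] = 6*v - 8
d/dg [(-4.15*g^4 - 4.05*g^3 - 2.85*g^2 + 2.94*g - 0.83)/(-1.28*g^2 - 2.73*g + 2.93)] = (10.624*g^5 + 39.1725*g^4 - 26.525*g^3 - 24.0558*g^2 - 18.8258*g + 6.3483)/(1.6384*g^4 + 6.9888*g^3 - 0.0479000000000012*g^2 - 15.9978*g + 8.5849)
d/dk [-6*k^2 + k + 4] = 1 - 12*k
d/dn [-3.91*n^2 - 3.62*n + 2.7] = -7.82*n - 3.62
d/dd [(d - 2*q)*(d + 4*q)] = 2*d + 2*q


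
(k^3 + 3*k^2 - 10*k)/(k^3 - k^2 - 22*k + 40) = k/(k - 4)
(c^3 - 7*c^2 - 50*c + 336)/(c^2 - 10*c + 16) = (c^2 + c - 42)/(c - 2)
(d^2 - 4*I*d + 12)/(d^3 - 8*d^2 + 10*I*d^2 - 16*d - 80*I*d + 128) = (d - 6*I)/(d^2 + 8*d*(-1 + I) - 64*I)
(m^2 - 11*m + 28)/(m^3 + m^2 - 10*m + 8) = (m^2 - 11*m + 28)/(m^3 + m^2 - 10*m + 8)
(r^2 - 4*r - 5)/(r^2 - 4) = (r^2 - 4*r - 5)/(r^2 - 4)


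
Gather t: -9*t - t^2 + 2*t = -t^2 - 7*t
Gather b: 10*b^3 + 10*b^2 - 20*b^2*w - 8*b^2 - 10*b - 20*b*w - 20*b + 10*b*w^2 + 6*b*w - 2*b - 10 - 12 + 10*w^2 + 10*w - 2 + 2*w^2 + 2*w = 10*b^3 + b^2*(2 - 20*w) + b*(10*w^2 - 14*w - 32) + 12*w^2 + 12*w - 24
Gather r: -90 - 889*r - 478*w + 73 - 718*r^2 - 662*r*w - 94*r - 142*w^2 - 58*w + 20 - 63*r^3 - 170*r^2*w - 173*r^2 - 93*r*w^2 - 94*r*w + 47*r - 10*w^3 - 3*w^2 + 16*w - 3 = -63*r^3 + r^2*(-170*w - 891) + r*(-93*w^2 - 756*w - 936) - 10*w^3 - 145*w^2 - 520*w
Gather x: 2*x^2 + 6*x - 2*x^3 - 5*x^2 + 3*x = -2*x^3 - 3*x^2 + 9*x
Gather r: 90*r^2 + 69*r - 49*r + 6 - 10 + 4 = 90*r^2 + 20*r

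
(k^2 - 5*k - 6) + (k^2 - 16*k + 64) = 2*k^2 - 21*k + 58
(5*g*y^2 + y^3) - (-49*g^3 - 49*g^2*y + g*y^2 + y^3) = 49*g^3 + 49*g^2*y + 4*g*y^2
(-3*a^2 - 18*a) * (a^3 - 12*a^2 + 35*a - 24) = -3*a^5 + 18*a^4 + 111*a^3 - 558*a^2 + 432*a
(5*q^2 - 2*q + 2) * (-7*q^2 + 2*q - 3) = -35*q^4 + 24*q^3 - 33*q^2 + 10*q - 6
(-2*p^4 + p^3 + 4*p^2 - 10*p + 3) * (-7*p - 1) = 14*p^5 - 5*p^4 - 29*p^3 + 66*p^2 - 11*p - 3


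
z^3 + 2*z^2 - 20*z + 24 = (z - 2)^2*(z + 6)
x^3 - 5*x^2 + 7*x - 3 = (x - 3)*(x - 1)^2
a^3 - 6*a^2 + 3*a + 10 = (a - 5)*(a - 2)*(a + 1)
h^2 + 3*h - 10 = (h - 2)*(h + 5)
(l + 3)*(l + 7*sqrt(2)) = l^2 + 3*l + 7*sqrt(2)*l + 21*sqrt(2)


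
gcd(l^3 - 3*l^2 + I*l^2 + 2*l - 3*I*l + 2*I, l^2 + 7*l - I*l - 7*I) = 1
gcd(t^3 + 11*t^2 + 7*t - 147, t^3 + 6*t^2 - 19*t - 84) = t + 7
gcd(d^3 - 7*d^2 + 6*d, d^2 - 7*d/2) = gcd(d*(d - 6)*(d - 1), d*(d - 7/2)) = d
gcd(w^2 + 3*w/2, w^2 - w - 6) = 1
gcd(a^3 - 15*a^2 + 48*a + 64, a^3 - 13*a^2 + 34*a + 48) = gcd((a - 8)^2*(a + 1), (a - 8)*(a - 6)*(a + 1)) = a^2 - 7*a - 8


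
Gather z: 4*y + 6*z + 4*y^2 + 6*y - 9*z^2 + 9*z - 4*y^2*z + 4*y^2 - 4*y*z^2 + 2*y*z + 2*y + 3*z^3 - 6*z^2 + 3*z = 8*y^2 + 12*y + 3*z^3 + z^2*(-4*y - 15) + z*(-4*y^2 + 2*y + 18)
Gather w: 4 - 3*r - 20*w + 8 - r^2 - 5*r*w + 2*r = -r^2 - r + w*(-5*r - 20) + 12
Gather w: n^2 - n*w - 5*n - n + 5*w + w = n^2 - 6*n + w*(6 - n)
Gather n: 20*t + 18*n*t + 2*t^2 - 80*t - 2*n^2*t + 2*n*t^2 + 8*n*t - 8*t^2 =-2*n^2*t + n*(2*t^2 + 26*t) - 6*t^2 - 60*t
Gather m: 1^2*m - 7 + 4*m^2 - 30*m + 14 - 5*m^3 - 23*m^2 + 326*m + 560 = -5*m^3 - 19*m^2 + 297*m + 567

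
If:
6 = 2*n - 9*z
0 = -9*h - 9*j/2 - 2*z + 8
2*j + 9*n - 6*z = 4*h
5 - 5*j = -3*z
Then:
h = 275/358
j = 101/179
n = -48/179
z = -130/179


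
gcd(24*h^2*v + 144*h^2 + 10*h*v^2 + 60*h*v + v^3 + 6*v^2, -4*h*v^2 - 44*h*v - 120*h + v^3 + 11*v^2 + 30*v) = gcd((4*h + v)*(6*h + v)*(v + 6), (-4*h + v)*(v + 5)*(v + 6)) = v + 6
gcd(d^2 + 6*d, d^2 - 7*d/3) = d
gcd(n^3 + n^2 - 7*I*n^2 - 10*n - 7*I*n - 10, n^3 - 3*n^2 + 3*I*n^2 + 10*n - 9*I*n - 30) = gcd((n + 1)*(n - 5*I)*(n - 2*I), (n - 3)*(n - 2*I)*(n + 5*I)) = n - 2*I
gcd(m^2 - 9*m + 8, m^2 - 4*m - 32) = m - 8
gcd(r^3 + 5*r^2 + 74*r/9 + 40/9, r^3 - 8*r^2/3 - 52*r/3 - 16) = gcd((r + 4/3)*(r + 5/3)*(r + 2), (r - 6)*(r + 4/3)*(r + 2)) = r^2 + 10*r/3 + 8/3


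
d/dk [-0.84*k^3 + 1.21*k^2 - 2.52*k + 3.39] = -2.52*k^2 + 2.42*k - 2.52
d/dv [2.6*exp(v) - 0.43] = 2.6*exp(v)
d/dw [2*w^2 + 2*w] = 4*w + 2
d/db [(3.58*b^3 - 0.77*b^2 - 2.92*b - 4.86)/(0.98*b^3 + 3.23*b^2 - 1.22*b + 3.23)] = (12.318*b^4 - 3.012*b^3 + 59.3496*b^2 + 26.4214*b - 15.3608)/(0.9604*b^6 + 6.3308*b^5 + 8.0417*b^4 - 1.5504*b^3 + 22.3542*b^2 - 7.8812*b + 10.4329)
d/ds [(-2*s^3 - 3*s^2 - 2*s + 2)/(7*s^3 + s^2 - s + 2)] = (19*s^4 + 32*s^3 - 49*s^2 - 16*s - 2)/(49*s^6 + 14*s^5 - 13*s^4 + 26*s^3 + 5*s^2 - 4*s + 4)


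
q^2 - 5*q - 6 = (q - 6)*(q + 1)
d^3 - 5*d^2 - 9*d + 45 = (d - 5)*(d - 3)*(d + 3)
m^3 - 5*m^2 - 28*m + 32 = (m - 8)*(m - 1)*(m + 4)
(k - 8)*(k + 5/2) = k^2 - 11*k/2 - 20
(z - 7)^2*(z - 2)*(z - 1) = z^4 - 17*z^3 + 93*z^2 - 175*z + 98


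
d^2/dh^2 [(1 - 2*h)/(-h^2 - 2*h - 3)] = 2*(4*(h + 1)^2*(2*h - 1) - 3*(2*h + 1)*(h^2 + 2*h + 3))/(h^2 + 2*h + 3)^3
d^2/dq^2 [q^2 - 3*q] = 2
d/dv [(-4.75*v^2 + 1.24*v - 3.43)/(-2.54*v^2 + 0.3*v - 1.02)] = (1.7246*v^2 - 7.7344*v - 0.2358)/(6.4516*v^4 - 1.524*v^3 + 5.2716*v^2 - 0.612*v + 1.0404)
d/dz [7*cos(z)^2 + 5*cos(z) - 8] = -(14*cos(z) + 5)*sin(z)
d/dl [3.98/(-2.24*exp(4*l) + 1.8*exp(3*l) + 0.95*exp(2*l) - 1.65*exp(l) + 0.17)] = (35.6608*exp(3*l) - 21.492*exp(2*l) - 7.562*exp(l) + 6.567)*exp(l)/(-2.24*exp(4*l) + 1.8*exp(3*l) + 0.95*exp(2*l) - 1.65*exp(l) + 0.17)^2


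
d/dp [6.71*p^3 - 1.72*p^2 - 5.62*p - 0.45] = 20.13*p^2 - 3.44*p - 5.62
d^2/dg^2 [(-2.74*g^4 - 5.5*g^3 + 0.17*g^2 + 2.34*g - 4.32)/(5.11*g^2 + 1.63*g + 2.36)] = (-143.094308*g^6 - 136.933692*g^5 - 241.93926*g^4 + 54.1586539999998*g^3 - 999.199272*g^2 - 569.00904*g + 65.129968)/(133.432831*g^6 + 127.688169*g^5 + 225.603945*g^4 + 122.273635*g^3 + 104.19282*g^2 + 27.235344*g + 13.144256)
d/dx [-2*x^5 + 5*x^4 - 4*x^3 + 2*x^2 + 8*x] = -10*x^4 + 20*x^3 - 12*x^2 + 4*x + 8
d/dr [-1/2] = 0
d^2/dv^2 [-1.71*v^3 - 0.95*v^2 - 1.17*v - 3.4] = -10.26*v - 1.9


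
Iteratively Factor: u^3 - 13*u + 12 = (u + 4)*(u^2 - 4*u + 3) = (u - 3)*(u + 4)*(u - 1)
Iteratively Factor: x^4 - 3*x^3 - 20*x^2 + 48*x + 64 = (x + 1)*(x^3 - 4*x^2 - 16*x + 64) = (x - 4)*(x + 1)*(x^2 - 16) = (x - 4)^2*(x + 1)*(x + 4)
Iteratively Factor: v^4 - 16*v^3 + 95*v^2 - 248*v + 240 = (v - 4)*(v^3 - 12*v^2 + 47*v - 60) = (v - 4)^2*(v^2 - 8*v + 15) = (v - 5)*(v - 4)^2*(v - 3)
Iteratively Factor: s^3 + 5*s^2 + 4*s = (s)*(s^2 + 5*s + 4) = s*(s + 4)*(s + 1)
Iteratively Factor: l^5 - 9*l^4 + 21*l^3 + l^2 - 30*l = (l - 2)*(l^4 - 7*l^3 + 7*l^2 + 15*l) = (l - 2)*(l + 1)*(l^3 - 8*l^2 + 15*l) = (l - 3)*(l - 2)*(l + 1)*(l^2 - 5*l) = (l - 5)*(l - 3)*(l - 2)*(l + 1)*(l)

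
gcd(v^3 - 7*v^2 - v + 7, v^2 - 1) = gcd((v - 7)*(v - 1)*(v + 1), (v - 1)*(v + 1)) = v^2 - 1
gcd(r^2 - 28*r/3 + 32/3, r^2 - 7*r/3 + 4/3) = r - 4/3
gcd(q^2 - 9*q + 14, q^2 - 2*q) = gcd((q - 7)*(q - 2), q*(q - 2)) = q - 2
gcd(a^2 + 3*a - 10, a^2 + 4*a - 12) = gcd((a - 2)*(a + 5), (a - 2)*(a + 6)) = a - 2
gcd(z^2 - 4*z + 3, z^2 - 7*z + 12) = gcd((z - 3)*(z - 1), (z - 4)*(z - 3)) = z - 3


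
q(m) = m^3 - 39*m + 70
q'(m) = 3*m^2 - 39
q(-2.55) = 152.87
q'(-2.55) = -19.49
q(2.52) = -12.28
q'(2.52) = -19.95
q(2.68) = -15.27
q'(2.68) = -17.45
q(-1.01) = 108.36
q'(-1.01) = -35.94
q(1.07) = 29.50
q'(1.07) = -35.57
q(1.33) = 20.48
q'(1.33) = -33.69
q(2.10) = -2.64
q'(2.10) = -25.77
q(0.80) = 39.31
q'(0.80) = -37.08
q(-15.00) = -2720.00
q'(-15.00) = 636.00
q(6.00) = 52.00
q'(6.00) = 69.00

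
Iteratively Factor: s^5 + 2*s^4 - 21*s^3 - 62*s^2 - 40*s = (s - 5)*(s^4 + 7*s^3 + 14*s^2 + 8*s) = s*(s - 5)*(s^3 + 7*s^2 + 14*s + 8) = s*(s - 5)*(s + 2)*(s^2 + 5*s + 4) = s*(s - 5)*(s + 2)*(s + 4)*(s + 1)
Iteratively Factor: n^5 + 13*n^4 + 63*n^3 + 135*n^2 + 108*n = (n + 3)*(n^4 + 10*n^3 + 33*n^2 + 36*n) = (n + 3)^2*(n^3 + 7*n^2 + 12*n) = (n + 3)^3*(n^2 + 4*n) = n*(n + 3)^3*(n + 4)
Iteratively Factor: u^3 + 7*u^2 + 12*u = (u + 4)*(u^2 + 3*u) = (u + 3)*(u + 4)*(u)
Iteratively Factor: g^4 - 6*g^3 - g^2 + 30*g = (g)*(g^3 - 6*g^2 - g + 30) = g*(g + 2)*(g^2 - 8*g + 15) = g*(g - 3)*(g + 2)*(g - 5)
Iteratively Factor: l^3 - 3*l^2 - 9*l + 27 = (l - 3)*(l^2 - 9) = (l - 3)*(l + 3)*(l - 3)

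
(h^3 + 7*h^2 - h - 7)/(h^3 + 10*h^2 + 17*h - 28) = (h + 1)/(h + 4)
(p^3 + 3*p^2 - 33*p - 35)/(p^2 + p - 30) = (p^2 + 8*p + 7)/(p + 6)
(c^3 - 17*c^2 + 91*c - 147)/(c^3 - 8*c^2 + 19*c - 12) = (c^2 - 14*c + 49)/(c^2 - 5*c + 4)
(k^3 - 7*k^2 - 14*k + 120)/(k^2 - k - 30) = (k^2 - k - 20)/(k + 5)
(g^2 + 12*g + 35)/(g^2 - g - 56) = (g + 5)/(g - 8)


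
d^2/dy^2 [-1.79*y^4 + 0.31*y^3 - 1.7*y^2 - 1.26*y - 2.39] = -21.48*y^2 + 1.86*y - 3.4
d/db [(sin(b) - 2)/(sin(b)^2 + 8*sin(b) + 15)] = (4*sin(b) + cos(b)^2 + 30)*cos(b)/(sin(b)^2 + 8*sin(b) + 15)^2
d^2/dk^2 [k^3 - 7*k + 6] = 6*k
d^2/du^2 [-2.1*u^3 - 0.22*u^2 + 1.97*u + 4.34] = -12.6*u - 0.44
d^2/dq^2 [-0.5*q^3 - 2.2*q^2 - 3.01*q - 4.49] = -3.0*q - 4.4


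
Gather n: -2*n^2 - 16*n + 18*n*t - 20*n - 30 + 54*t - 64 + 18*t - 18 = -2*n^2 + n*(18*t - 36) + 72*t - 112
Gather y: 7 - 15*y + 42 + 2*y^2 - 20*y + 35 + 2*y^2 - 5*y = 4*y^2 - 40*y + 84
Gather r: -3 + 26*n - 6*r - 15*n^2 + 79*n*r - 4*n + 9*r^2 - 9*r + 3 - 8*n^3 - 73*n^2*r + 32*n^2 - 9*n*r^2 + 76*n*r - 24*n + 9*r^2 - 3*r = -8*n^3 + 17*n^2 - 2*n + r^2*(18 - 9*n) + r*(-73*n^2 + 155*n - 18)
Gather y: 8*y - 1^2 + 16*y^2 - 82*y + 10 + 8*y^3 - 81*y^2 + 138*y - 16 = 8*y^3 - 65*y^2 + 64*y - 7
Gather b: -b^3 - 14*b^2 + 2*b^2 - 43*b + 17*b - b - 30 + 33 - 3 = -b^3 - 12*b^2 - 27*b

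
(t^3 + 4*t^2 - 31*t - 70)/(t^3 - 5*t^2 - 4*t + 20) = (t + 7)/(t - 2)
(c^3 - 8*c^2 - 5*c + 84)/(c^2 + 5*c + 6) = (c^2 - 11*c + 28)/(c + 2)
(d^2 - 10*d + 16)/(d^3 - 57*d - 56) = (d - 2)/(d^2 + 8*d + 7)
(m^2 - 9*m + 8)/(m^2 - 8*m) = (m - 1)/m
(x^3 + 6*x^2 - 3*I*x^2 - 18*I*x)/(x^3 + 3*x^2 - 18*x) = (x - 3*I)/(x - 3)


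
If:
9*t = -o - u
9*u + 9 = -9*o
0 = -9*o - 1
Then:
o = -1/9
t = 1/9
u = -8/9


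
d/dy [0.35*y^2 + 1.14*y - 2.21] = 0.7*y + 1.14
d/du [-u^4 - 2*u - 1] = -4*u^3 - 2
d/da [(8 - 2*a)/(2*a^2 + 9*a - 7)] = 2*(2*a^2 - 16*a - 29)/(4*a^4 + 36*a^3 + 53*a^2 - 126*a + 49)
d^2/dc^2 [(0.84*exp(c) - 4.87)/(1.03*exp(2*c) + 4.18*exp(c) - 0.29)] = (0.891156*exp(4*c) - 24.282868*exp(3*c) - 61.396446*exp(2*c) - 89.891016*exp(c) - 5.83277)*exp(c)/(1.092727*exp(6*c) + 13.303686*exp(5*c) + 53.066733*exp(4*c) + 65.543236*exp(3*c) - 14.941119*exp(2*c) + 1.054614*exp(c) - 0.024389)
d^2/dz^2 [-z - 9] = 0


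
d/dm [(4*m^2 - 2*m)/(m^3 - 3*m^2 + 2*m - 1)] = 2*(-2*m^4 + 2*m^3 + m^2 - 4*m + 1)/(m^6 - 6*m^5 + 13*m^4 - 14*m^3 + 10*m^2 - 4*m + 1)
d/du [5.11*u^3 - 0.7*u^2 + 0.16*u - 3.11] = 15.33*u^2 - 1.4*u + 0.16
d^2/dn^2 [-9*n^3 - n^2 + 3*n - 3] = -54*n - 2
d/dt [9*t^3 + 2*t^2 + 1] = t*(27*t + 4)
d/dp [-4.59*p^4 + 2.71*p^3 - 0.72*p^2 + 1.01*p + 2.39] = -18.36*p^3 + 8.13*p^2 - 1.44*p + 1.01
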